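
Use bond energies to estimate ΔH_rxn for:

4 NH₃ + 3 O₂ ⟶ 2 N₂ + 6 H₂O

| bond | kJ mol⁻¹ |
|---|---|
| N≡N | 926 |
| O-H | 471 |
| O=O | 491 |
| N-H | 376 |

ΔH ≈ −1519 kJ

Bonds broken (reactants):
  N-H: 12 × 376 = 4512
  O=O: 3 × 491 = 1473
  Σ(broken) = 5985 kJ
Bonds formed (products):
  N≡N: 2 × 926 = 1852
  O-H: 12 × 471 = 5652
  Σ(formed) = 7504 kJ
ΔH = Σ(broken) − Σ(formed) = 5985 − 7504 = −1519 kJ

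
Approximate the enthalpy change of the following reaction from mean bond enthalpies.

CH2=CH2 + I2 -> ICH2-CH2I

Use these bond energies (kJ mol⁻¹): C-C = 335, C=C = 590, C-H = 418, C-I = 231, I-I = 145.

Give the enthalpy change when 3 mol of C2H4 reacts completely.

ΔH = −186 kJ

Bonds broken (reactants):
  C-H: 4 × 418 = 1672
  C=C: 1 × 590 = 590
  I-I: 1 × 145 = 145
  Σ(broken) = 2407 kJ
Bonds formed (products):
  C-C: 1 × 335 = 335
  C-H: 4 × 418 = 1672
  C-I: 2 × 231 = 462
  Σ(formed) = 2469 kJ
ΔH = Σ(broken) − Σ(formed) = 2407 − 2469 = −62 kJ
For 3× the reaction as written: 3 × (−62) = −186 kJ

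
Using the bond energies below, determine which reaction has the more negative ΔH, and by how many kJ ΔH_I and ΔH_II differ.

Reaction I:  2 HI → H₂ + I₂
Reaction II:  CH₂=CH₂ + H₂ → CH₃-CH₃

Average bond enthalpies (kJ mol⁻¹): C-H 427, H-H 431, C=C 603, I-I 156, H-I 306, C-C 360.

Reaction II, by 205 kJ

Reaction I:
  Bonds broken (reactants):
    H-I: 2 × 306 = 612
    Σ(broken) = 612 kJ
  Bonds formed (products):
    H-H: 1 × 431 = 431
    I-I: 1 × 156 = 156
    Σ(formed) = 587 kJ
  ΔH_I = 612 − 587 = +25 kJ
Reaction II:
  Bonds broken (reactants):
    C-H: 4 × 427 = 1708
    C=C: 1 × 603 = 603
    H-H: 1 × 431 = 431
    Σ(broken) = 2742 kJ
  Bonds formed (products):
    C-C: 1 × 360 = 360
    C-H: 6 × 427 = 2562
    Σ(formed) = 2922 kJ
  ΔH_II = 2742 − 2922 = −180 kJ
ΔH_I − ΔH_II = +205 kJ, so reaction II has the more negative ΔH; |ΔH_I − ΔH_II| = 205 kJ.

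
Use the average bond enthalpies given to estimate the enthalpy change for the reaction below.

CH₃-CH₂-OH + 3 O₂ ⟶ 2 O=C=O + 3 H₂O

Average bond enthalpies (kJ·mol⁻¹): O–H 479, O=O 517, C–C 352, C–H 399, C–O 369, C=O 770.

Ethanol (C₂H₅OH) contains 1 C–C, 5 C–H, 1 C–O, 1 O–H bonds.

ΔH ≈ −1208 kJ

Bonds broken (reactants):
  C–C: 1 × 352 = 352
  C–H: 5 × 399 = 1995
  C–O: 1 × 369 = 369
  O–H: 1 × 479 = 479
  O=O: 3 × 517 = 1551
  Σ(broken) = 4746 kJ
Bonds formed (products):
  C=O: 4 × 770 = 3080
  O–H: 6 × 479 = 2874
  Σ(formed) = 5954 kJ
ΔH = Σ(broken) − Σ(formed) = 4746 − 5954 = −1208 kJ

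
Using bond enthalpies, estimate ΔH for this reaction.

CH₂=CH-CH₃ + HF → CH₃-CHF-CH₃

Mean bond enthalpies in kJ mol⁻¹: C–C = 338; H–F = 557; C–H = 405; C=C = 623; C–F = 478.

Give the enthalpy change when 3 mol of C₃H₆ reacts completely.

ΔH = −123 kJ

Bonds broken (reactants):
  C–C: 1 × 338 = 338
  C–H: 6 × 405 = 2430
  C=C: 1 × 623 = 623
  H–F: 1 × 557 = 557
  Σ(broken) = 3948 kJ
Bonds formed (products):
  C–C: 2 × 338 = 676
  C–F: 1 × 478 = 478
  C–H: 7 × 405 = 2835
  Σ(formed) = 3989 kJ
ΔH = Σ(broken) − Σ(formed) = 3948 − 3989 = −41 kJ
For 3× the reaction as written: 3 × (−41) = −123 kJ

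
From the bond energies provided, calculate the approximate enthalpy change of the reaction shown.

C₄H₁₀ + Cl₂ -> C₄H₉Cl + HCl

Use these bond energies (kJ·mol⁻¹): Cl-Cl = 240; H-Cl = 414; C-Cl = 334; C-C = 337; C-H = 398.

ΔH ≈ −110 kJ

Bonds broken (reactants):
  C-C: 3 × 337 = 1011
  C-H: 10 × 398 = 3980
  Cl-Cl: 1 × 240 = 240
  Σ(broken) = 5231 kJ
Bonds formed (products):
  C-C: 3 × 337 = 1011
  C-Cl: 1 × 334 = 334
  C-H: 9 × 398 = 3582
  H-Cl: 1 × 414 = 414
  Σ(formed) = 5341 kJ
ΔH = Σ(broken) − Σ(formed) = 5231 − 5341 = −110 kJ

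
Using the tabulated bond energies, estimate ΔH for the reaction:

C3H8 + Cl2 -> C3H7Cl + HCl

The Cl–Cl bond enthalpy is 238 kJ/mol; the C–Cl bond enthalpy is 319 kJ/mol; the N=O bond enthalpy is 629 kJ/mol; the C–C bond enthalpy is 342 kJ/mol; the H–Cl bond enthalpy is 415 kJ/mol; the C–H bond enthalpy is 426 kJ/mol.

ΔH ≈ −70 kJ

Bonds broken (reactants):
  C–C: 2 × 342 = 684
  C–H: 8 × 426 = 3408
  Cl–Cl: 1 × 238 = 238
  Σ(broken) = 4330 kJ
Bonds formed (products):
  C–C: 2 × 342 = 684
  C–Cl: 1 × 319 = 319
  C–H: 7 × 426 = 2982
  H–Cl: 1 × 415 = 415
  Σ(formed) = 4400 kJ
ΔH = Σ(broken) − Σ(formed) = 4330 − 4400 = −70 kJ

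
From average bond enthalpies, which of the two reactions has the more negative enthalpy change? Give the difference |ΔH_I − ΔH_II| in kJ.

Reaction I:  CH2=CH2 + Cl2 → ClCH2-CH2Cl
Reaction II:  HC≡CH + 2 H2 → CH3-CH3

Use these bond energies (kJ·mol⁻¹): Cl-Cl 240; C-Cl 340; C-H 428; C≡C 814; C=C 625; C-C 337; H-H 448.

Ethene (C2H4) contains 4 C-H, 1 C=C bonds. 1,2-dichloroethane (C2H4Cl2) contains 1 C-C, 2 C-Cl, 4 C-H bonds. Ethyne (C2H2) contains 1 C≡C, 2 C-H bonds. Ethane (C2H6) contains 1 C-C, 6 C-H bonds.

Reaction I:
  Bonds broken (reactants):
    C-H: 4 × 428 = 1712
    C=C: 1 × 625 = 625
    Cl-Cl: 1 × 240 = 240
    Σ(broken) = 2577 kJ
  Bonds formed (products):
    C-C: 1 × 337 = 337
    C-Cl: 2 × 340 = 680
    C-H: 4 × 428 = 1712
    Σ(formed) = 2729 kJ
  ΔH_I = 2577 − 2729 = −152 kJ
Reaction II:
  Bonds broken (reactants):
    C≡C: 1 × 814 = 814
    C-H: 2 × 428 = 856
    H-H: 2 × 448 = 896
    Σ(broken) = 2566 kJ
  Bonds formed (products):
    C-C: 1 × 337 = 337
    C-H: 6 × 428 = 2568
    Σ(formed) = 2905 kJ
  ΔH_II = 2566 − 2905 = −339 kJ
ΔH_I − ΔH_II = +187 kJ, so reaction II has the more negative ΔH; |ΔH_I − ΔH_II| = 187 kJ.

Reaction II, by 187 kJ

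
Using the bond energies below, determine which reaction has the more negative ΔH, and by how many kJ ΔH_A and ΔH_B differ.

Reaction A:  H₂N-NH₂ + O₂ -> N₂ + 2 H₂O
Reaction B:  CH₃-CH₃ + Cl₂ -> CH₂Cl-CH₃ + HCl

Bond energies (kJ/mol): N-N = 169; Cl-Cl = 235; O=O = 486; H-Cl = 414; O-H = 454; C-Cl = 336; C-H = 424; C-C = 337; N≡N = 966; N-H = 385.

Reaction A, by 496 kJ

Reaction A:
  Bonds broken (reactants):
    N-H: 4 × 385 = 1540
    N-N: 1 × 169 = 169
    O=O: 1 × 486 = 486
    Σ(broken) = 2195 kJ
  Bonds formed (products):
    N≡N: 1 × 966 = 966
    O-H: 4 × 454 = 1816
    Σ(formed) = 2782 kJ
  ΔH_A = 2195 − 2782 = −587 kJ
Reaction B:
  Bonds broken (reactants):
    C-C: 1 × 337 = 337
    C-H: 6 × 424 = 2544
    Cl-Cl: 1 × 235 = 235
    Σ(broken) = 3116 kJ
  Bonds formed (products):
    C-C: 1 × 337 = 337
    C-Cl: 1 × 336 = 336
    C-H: 5 × 424 = 2120
    H-Cl: 1 × 414 = 414
    Σ(formed) = 3207 kJ
  ΔH_B = 3116 − 3207 = −91 kJ
ΔH_A − ΔH_B = −496 kJ, so reaction A has the more negative ΔH; |ΔH_A − ΔH_B| = 496 kJ.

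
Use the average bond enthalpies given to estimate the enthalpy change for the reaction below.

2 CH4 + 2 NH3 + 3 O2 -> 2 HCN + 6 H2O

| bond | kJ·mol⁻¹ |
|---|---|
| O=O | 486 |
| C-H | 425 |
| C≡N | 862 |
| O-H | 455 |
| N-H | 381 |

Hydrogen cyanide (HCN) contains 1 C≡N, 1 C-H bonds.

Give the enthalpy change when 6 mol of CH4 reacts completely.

Bonds broken (reactants):
  C-H: 8 × 425 = 3400
  N-H: 6 × 381 = 2286
  O=O: 3 × 486 = 1458
  Σ(broken) = 7144 kJ
Bonds formed (products):
  C≡N: 2 × 862 = 1724
  C-H: 2 × 425 = 850
  O-H: 12 × 455 = 5460
  Σ(formed) = 8034 kJ
ΔH = Σ(broken) − Σ(formed) = 7144 − 8034 = −890 kJ
For 3× the reaction as written: 3 × (−890) = −2670 kJ

ΔH = −2670 kJ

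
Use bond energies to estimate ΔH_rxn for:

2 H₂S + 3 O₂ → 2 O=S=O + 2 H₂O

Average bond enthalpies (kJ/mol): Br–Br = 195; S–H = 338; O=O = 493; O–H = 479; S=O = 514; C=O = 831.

Bonds broken (reactants):
  O=O: 3 × 493 = 1479
  S–H: 4 × 338 = 1352
  Σ(broken) = 2831 kJ
Bonds formed (products):
  O–H: 4 × 479 = 1916
  S=O: 4 × 514 = 2056
  Σ(formed) = 3972 kJ
ΔH = Σ(broken) − Σ(formed) = 2831 − 3972 = −1141 kJ

ΔH ≈ −1141 kJ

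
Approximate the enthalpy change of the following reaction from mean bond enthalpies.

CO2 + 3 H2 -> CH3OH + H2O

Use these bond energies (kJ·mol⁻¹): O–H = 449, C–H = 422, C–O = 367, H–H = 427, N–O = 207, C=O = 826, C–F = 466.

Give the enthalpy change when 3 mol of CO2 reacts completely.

ΔH = −141 kJ

Bonds broken (reactants):
  C=O: 2 × 826 = 1652
  H–H: 3 × 427 = 1281
  Σ(broken) = 2933 kJ
Bonds formed (products):
  C–H: 3 × 422 = 1266
  C–O: 1 × 367 = 367
  O–H: 3 × 449 = 1347
  Σ(formed) = 2980 kJ
ΔH = Σ(broken) − Σ(formed) = 2933 − 2980 = −47 kJ
For 3× the reaction as written: 3 × (−47) = −141 kJ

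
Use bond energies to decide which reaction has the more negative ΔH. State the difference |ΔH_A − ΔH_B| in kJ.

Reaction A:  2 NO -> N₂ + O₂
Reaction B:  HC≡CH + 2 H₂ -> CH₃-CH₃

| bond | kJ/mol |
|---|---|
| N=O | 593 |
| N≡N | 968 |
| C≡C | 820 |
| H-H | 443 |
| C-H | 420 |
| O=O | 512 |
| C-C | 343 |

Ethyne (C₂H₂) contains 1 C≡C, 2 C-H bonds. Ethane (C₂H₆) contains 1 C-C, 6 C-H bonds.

Reaction A:
  Bonds broken (reactants):
    N=O: 2 × 593 = 1186
    Σ(broken) = 1186 kJ
  Bonds formed (products):
    N≡N: 1 × 968 = 968
    O=O: 1 × 512 = 512
    Σ(formed) = 1480 kJ
  ΔH_A = 1186 − 1480 = −294 kJ
Reaction B:
  Bonds broken (reactants):
    C≡C: 1 × 820 = 820
    C-H: 2 × 420 = 840
    H-H: 2 × 443 = 886
    Σ(broken) = 2546 kJ
  Bonds formed (products):
    C-C: 1 × 343 = 343
    C-H: 6 × 420 = 2520
    Σ(formed) = 2863 kJ
  ΔH_B = 2546 − 2863 = −317 kJ
ΔH_A − ΔH_B = +23 kJ, so reaction B has the more negative ΔH; |ΔH_A − ΔH_B| = 23 kJ.

Reaction B, by 23 kJ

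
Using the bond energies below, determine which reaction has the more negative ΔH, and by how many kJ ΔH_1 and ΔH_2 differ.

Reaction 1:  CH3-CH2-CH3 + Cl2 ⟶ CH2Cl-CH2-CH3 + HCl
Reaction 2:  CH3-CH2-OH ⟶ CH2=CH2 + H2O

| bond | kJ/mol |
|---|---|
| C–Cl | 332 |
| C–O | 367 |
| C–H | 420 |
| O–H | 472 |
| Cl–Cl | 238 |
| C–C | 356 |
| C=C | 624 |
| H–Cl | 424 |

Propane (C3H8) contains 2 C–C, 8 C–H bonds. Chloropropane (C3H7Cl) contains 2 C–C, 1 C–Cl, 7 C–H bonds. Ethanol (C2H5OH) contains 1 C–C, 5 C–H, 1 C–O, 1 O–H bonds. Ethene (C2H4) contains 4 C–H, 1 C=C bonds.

Reaction 1, by 145 kJ

Reaction 1:
  Bonds broken (reactants):
    C–C: 2 × 356 = 712
    C–H: 8 × 420 = 3360
    Cl–Cl: 1 × 238 = 238
    Σ(broken) = 4310 kJ
  Bonds formed (products):
    C–C: 2 × 356 = 712
    C–Cl: 1 × 332 = 332
    C–H: 7 × 420 = 2940
    H–Cl: 1 × 424 = 424
    Σ(formed) = 4408 kJ
  ΔH_1 = 4310 − 4408 = −98 kJ
Reaction 2:
  Bonds broken (reactants):
    C–C: 1 × 356 = 356
    C–H: 5 × 420 = 2100
    C–O: 1 × 367 = 367
    O–H: 1 × 472 = 472
    Σ(broken) = 3295 kJ
  Bonds formed (products):
    C–H: 4 × 420 = 1680
    C=C: 1 × 624 = 624
    O–H: 2 × 472 = 944
    Σ(formed) = 3248 kJ
  ΔH_2 = 3295 − 3248 = +47 kJ
ΔH_1 − ΔH_2 = −145 kJ, so reaction 1 has the more negative ΔH; |ΔH_1 − ΔH_2| = 145 kJ.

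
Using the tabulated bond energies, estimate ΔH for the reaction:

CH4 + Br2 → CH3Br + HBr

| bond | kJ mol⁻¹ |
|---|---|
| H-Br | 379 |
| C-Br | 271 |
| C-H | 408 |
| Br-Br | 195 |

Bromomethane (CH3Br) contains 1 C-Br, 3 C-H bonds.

ΔH ≈ −47 kJ

Bonds broken (reactants):
  Br-Br: 1 × 195 = 195
  C-H: 4 × 408 = 1632
  Σ(broken) = 1827 kJ
Bonds formed (products):
  C-Br: 1 × 271 = 271
  C-H: 3 × 408 = 1224
  H-Br: 1 × 379 = 379
  Σ(formed) = 1874 kJ
ΔH = Σ(broken) − Σ(formed) = 1827 − 1874 = −47 kJ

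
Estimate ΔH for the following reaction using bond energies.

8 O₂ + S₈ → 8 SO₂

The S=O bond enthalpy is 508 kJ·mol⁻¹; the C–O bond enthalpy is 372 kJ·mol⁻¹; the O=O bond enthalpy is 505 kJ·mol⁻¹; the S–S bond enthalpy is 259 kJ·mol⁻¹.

Bonds broken (reactants):
  O=O: 8 × 505 = 4040
  S–S: 8 × 259 = 2072
  Σ(broken) = 6112 kJ
Bonds formed (products):
  S=O: 16 × 508 = 8128
  Σ(formed) = 8128 kJ
ΔH = Σ(broken) − Σ(formed) = 6112 − 8128 = −2016 kJ

ΔH ≈ −2016 kJ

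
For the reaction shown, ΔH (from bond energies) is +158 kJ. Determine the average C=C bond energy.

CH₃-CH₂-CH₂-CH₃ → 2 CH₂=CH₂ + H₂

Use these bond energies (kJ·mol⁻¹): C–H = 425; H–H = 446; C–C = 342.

D(C=C) ≈ 636 kJ/mol

Let D be the C=C bond energy.
Σ(broken) = 3×342 + 10×425 = 5276
Σ(formed) = 8×425 + 2×D + 1×446 = 3846 + 2D
ΔH = Σ(broken) − Σ(formed) = (5276) − (3846 + 2D) = +1430 − 2D
Setting this equal to +158 kJ gives 2D = 1272, so D = 636 kJ/mol.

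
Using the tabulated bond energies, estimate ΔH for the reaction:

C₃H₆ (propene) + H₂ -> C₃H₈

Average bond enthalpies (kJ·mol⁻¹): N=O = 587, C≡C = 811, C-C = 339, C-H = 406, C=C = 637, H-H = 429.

Bonds broken (reactants):
  C-C: 1 × 339 = 339
  C-H: 6 × 406 = 2436
  C=C: 1 × 637 = 637
  H-H: 1 × 429 = 429
  Σ(broken) = 3841 kJ
Bonds formed (products):
  C-C: 2 × 339 = 678
  C-H: 8 × 406 = 3248
  Σ(formed) = 3926 kJ
ΔH = Σ(broken) − Σ(formed) = 3841 − 3926 = −85 kJ

ΔH ≈ −85 kJ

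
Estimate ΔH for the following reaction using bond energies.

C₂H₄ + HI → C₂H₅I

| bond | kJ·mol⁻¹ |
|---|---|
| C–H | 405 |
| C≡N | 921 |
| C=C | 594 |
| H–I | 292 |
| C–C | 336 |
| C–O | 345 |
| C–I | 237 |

ΔH ≈ −92 kJ

Bonds broken (reactants):
  C–H: 4 × 405 = 1620
  C=C: 1 × 594 = 594
  H–I: 1 × 292 = 292
  Σ(broken) = 2506 kJ
Bonds formed (products):
  C–C: 1 × 336 = 336
  C–H: 5 × 405 = 2025
  C–I: 1 × 237 = 237
  Σ(formed) = 2598 kJ
ΔH = Σ(broken) − Σ(formed) = 2506 − 2598 = −92 kJ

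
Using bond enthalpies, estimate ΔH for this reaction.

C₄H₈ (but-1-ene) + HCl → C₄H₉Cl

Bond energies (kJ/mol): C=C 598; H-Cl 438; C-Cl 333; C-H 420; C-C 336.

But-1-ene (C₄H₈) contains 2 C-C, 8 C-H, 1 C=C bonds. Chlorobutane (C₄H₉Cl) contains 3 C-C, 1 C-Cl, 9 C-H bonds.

Bonds broken (reactants):
  C-C: 2 × 336 = 672
  C-H: 8 × 420 = 3360
  C=C: 1 × 598 = 598
  H-Cl: 1 × 438 = 438
  Σ(broken) = 5068 kJ
Bonds formed (products):
  C-C: 3 × 336 = 1008
  C-Cl: 1 × 333 = 333
  C-H: 9 × 420 = 3780
  Σ(formed) = 5121 kJ
ΔH = Σ(broken) − Σ(formed) = 5068 − 5121 = −53 kJ

ΔH ≈ −53 kJ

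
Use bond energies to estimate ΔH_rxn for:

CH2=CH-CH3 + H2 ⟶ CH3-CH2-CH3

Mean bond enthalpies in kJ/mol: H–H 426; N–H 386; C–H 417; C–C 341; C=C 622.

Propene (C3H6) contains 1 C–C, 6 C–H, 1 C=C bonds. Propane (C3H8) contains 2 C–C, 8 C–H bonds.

Bonds broken (reactants):
  C–C: 1 × 341 = 341
  C–H: 6 × 417 = 2502
  C=C: 1 × 622 = 622
  H–H: 1 × 426 = 426
  Σ(broken) = 3891 kJ
Bonds formed (products):
  C–C: 2 × 341 = 682
  C–H: 8 × 417 = 3336
  Σ(formed) = 4018 kJ
ΔH = Σ(broken) − Σ(formed) = 3891 − 4018 = −127 kJ

ΔH ≈ −127 kJ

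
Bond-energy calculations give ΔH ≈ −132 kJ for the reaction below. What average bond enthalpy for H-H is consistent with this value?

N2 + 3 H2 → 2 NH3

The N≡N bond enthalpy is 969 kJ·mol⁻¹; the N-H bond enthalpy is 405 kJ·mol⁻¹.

Let D be the H-H bond energy.
Σ(broken) = 3×D + 1×969 = 969 + 3D
Σ(formed) = 6×405 = 2430
ΔH = Σ(broken) − Σ(formed) = (969 + 3D) − (2430) = −1461 + 3D
Setting this equal to −132 kJ gives 3D = 1329, so D = 443 kJ/mol.

D(H-H) ≈ 443 kJ/mol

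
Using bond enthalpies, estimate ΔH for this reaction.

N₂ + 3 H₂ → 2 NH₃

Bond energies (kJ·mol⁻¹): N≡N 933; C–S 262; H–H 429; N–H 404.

ΔH ≈ −204 kJ

Bonds broken (reactants):
  H–H: 3 × 429 = 1287
  N≡N: 1 × 933 = 933
  Σ(broken) = 2220 kJ
Bonds formed (products):
  N–H: 6 × 404 = 2424
  Σ(formed) = 2424 kJ
ΔH = Σ(broken) − Σ(formed) = 2220 − 2424 = −204 kJ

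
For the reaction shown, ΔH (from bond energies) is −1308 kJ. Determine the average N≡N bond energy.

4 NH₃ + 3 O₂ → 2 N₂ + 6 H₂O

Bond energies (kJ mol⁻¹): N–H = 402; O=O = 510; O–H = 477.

D(N≡N) ≈ 969 kJ/mol

Let D be the N≡N bond energy.
Σ(broken) = 12×402 + 3×510 = 6354
Σ(formed) = 2×D + 12×477 = 5724 + 2D
ΔH = Σ(broken) − Σ(formed) = (6354) − (5724 + 2D) = +630 − 2D
Setting this equal to −1308 kJ gives 2D = 1938, so D = 969 kJ/mol.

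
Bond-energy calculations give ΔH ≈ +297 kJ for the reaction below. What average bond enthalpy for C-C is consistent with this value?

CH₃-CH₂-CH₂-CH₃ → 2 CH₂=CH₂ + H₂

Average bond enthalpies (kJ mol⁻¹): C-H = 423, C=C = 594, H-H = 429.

D(C-C) ≈ 356 kJ/mol

Let D be the C-C bond energy.
Σ(broken) = 3×D + 10×423 = 4230 + 3D
Σ(formed) = 8×423 + 2×594 + 1×429 = 5001
ΔH = Σ(broken) − Σ(formed) = (4230 + 3D) − (5001) = −771 + 3D
Setting this equal to +297 kJ gives 3D = 1068, so D = 356 kJ/mol.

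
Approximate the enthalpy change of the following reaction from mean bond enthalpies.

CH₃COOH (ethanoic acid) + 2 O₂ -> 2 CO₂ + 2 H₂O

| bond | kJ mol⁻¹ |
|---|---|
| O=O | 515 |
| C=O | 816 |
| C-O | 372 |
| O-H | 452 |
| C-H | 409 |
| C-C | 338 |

Bonds broken (reactants):
  C-C: 1 × 338 = 338
  C-H: 3 × 409 = 1227
  C-O: 1 × 372 = 372
  C=O: 1 × 816 = 816
  O-H: 1 × 452 = 452
  O=O: 2 × 515 = 1030
  Σ(broken) = 4235 kJ
Bonds formed (products):
  C=O: 4 × 816 = 3264
  O-H: 4 × 452 = 1808
  Σ(formed) = 5072 kJ
ΔH = Σ(broken) − Σ(formed) = 4235 − 5072 = −837 kJ

ΔH ≈ −837 kJ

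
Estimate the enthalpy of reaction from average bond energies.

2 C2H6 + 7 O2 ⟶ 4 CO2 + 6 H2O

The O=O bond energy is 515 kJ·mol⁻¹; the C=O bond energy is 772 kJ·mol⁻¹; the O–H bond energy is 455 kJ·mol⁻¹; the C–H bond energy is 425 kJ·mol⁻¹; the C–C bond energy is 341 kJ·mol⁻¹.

ΔH ≈ −2249 kJ

Bonds broken (reactants):
  C–C: 2 × 341 = 682
  C–H: 12 × 425 = 5100
  O=O: 7 × 515 = 3605
  Σ(broken) = 9387 kJ
Bonds formed (products):
  C=O: 8 × 772 = 6176
  O–H: 12 × 455 = 5460
  Σ(formed) = 11636 kJ
ΔH = Σ(broken) − Σ(formed) = 9387 − 11636 = −2249 kJ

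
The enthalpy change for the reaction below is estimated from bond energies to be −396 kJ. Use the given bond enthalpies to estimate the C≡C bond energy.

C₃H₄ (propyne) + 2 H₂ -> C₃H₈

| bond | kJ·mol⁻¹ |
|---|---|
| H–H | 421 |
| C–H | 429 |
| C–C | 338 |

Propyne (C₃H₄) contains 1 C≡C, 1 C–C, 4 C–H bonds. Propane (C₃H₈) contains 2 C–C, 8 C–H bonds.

Let D be the C≡C bond energy.
Σ(broken) = 1×D + 1×338 + 4×429 + 2×421 = 2896 + D
Σ(formed) = 2×338 + 8×429 = 4108
ΔH = Σ(broken) − Σ(formed) = (2896 + D) − (4108) = −1212 + D
Setting this equal to −396 kJ gives D = 816 kJ/mol.

D(C≡C) ≈ 816 kJ/mol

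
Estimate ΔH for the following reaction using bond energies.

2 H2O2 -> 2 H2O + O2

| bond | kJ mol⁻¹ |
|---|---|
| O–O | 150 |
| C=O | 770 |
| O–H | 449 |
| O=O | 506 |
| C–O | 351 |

Bonds broken (reactants):
  O–H: 4 × 449 = 1796
  O–O: 2 × 150 = 300
  Σ(broken) = 2096 kJ
Bonds formed (products):
  O–H: 4 × 449 = 1796
  O=O: 1 × 506 = 506
  Σ(formed) = 2302 kJ
ΔH = Σ(broken) − Σ(formed) = 2096 − 2302 = −206 kJ

ΔH ≈ −206 kJ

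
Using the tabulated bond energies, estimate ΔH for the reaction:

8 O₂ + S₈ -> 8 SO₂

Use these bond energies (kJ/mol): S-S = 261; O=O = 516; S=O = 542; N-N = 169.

Bonds broken (reactants):
  O=O: 8 × 516 = 4128
  S-S: 8 × 261 = 2088
  Σ(broken) = 6216 kJ
Bonds formed (products):
  S=O: 16 × 542 = 8672
  Σ(formed) = 8672 kJ
ΔH = Σ(broken) − Σ(formed) = 6216 − 8672 = −2456 kJ

ΔH ≈ −2456 kJ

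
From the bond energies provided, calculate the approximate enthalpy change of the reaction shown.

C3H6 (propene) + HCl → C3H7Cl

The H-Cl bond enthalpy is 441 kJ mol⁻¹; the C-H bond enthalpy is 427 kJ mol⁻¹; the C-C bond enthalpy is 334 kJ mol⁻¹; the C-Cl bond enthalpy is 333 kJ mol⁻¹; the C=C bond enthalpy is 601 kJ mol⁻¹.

ΔH ≈ −52 kJ

Bonds broken (reactants):
  C-C: 1 × 334 = 334
  C-H: 6 × 427 = 2562
  C=C: 1 × 601 = 601
  H-Cl: 1 × 441 = 441
  Σ(broken) = 3938 kJ
Bonds formed (products):
  C-C: 2 × 334 = 668
  C-Cl: 1 × 333 = 333
  C-H: 7 × 427 = 2989
  Σ(formed) = 3990 kJ
ΔH = Σ(broken) − Σ(formed) = 3938 − 3990 = −52 kJ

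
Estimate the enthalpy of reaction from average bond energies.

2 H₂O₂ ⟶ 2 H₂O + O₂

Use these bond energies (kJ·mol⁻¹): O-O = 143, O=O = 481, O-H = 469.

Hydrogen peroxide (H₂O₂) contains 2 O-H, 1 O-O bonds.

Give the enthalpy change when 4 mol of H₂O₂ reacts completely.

Bonds broken (reactants):
  O-H: 4 × 469 = 1876
  O-O: 2 × 143 = 286
  Σ(broken) = 2162 kJ
Bonds formed (products):
  O-H: 4 × 469 = 1876
  O=O: 1 × 481 = 481
  Σ(formed) = 2357 kJ
ΔH = Σ(broken) − Σ(formed) = 2162 − 2357 = −195 kJ
For 2× the reaction as written: 2 × (−195) = −390 kJ

ΔH = −390 kJ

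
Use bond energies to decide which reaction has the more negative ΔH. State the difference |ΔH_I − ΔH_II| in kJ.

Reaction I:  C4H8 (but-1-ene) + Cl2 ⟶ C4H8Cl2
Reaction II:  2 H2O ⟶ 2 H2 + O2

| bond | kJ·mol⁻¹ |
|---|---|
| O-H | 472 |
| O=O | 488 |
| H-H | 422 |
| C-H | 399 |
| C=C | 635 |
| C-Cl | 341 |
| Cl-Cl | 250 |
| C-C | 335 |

Reaction I:
  Bonds broken (reactants):
    C-C: 2 × 335 = 670
    C-H: 8 × 399 = 3192
    C=C: 1 × 635 = 635
    Cl-Cl: 1 × 250 = 250
    Σ(broken) = 4747 kJ
  Bonds formed (products):
    C-C: 3 × 335 = 1005
    C-Cl: 2 × 341 = 682
    C-H: 8 × 399 = 3192
    Σ(formed) = 4879 kJ
  ΔH_I = 4747 − 4879 = −132 kJ
Reaction II:
  Bonds broken (reactants):
    O-H: 4 × 472 = 1888
    Σ(broken) = 1888 kJ
  Bonds formed (products):
    H-H: 2 × 422 = 844
    O=O: 1 × 488 = 488
    Σ(formed) = 1332 kJ
  ΔH_II = 1888 − 1332 = +556 kJ
ΔH_I − ΔH_II = −688 kJ, so reaction I has the more negative ΔH; |ΔH_I − ΔH_II| = 688 kJ.

Reaction I, by 688 kJ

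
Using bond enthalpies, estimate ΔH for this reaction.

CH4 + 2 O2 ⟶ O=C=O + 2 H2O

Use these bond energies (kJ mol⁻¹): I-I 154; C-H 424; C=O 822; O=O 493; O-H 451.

ΔH ≈ −766 kJ

Bonds broken (reactants):
  C-H: 4 × 424 = 1696
  O=O: 2 × 493 = 986
  Σ(broken) = 2682 kJ
Bonds formed (products):
  C=O: 2 × 822 = 1644
  O-H: 4 × 451 = 1804
  Σ(formed) = 3448 kJ
ΔH = Σ(broken) − Σ(formed) = 2682 − 3448 = −766 kJ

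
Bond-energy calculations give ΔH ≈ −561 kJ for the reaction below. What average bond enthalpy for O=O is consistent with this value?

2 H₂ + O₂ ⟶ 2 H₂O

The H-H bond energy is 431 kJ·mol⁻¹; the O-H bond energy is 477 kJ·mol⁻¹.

D(O=O) ≈ 485 kJ/mol

Let D be the O=O bond energy.
Σ(broken) = 2×431 + 1×D = 862 + D
Σ(formed) = 4×477 = 1908
ΔH = Σ(broken) − Σ(formed) = (862 + D) − (1908) = −1046 + D
Setting this equal to −561 kJ gives D = 485 kJ/mol.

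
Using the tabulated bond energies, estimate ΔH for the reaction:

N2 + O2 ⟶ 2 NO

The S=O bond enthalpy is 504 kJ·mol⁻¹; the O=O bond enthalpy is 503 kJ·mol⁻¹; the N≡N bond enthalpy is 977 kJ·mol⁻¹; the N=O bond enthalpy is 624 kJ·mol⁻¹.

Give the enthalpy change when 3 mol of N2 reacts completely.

Bonds broken (reactants):
  N≡N: 1 × 977 = 977
  O=O: 1 × 503 = 503
  Σ(broken) = 1480 kJ
Bonds formed (products):
  N=O: 2 × 624 = 1248
  Σ(formed) = 1248 kJ
ΔH = Σ(broken) − Σ(formed) = 1480 − 1248 = +232 kJ
For 3× the reaction as written: 3 × (+232) = +696 kJ

ΔH = +696 kJ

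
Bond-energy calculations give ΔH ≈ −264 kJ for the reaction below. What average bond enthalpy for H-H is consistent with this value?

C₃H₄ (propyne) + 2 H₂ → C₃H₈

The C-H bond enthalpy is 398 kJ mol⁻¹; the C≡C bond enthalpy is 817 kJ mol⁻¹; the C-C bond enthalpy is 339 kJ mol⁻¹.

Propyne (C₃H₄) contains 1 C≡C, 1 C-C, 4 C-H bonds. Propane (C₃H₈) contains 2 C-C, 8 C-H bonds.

Let D be the H-H bond energy.
Σ(broken) = 1×817 + 1×339 + 4×398 + 2×D = 2748 + 2D
Σ(formed) = 2×339 + 8×398 = 3862
ΔH = Σ(broken) − Σ(formed) = (2748 + 2D) − (3862) = −1114 + 2D
Setting this equal to −264 kJ gives 2D = 850, so D = 425 kJ/mol.

D(H-H) ≈ 425 kJ/mol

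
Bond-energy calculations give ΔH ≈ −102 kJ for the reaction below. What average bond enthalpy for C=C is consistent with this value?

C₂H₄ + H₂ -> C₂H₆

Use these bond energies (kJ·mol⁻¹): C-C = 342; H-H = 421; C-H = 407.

Let D be the C=C bond energy.
Σ(broken) = 4×407 + 1×D + 1×421 = 2049 + D
Σ(formed) = 1×342 + 6×407 = 2784
ΔH = Σ(broken) − Σ(formed) = (2049 + D) − (2784) = −735 + D
Setting this equal to −102 kJ gives D = 633 kJ/mol.

D(C=C) ≈ 633 kJ/mol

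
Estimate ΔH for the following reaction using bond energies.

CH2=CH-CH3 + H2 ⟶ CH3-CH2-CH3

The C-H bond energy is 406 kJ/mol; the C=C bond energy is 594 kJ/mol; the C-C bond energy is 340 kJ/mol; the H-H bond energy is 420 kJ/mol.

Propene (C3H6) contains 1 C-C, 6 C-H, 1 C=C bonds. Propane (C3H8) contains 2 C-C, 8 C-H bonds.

ΔH ≈ −138 kJ

Bonds broken (reactants):
  C-C: 1 × 340 = 340
  C-H: 6 × 406 = 2436
  C=C: 1 × 594 = 594
  H-H: 1 × 420 = 420
  Σ(broken) = 3790 kJ
Bonds formed (products):
  C-C: 2 × 340 = 680
  C-H: 8 × 406 = 3248
  Σ(formed) = 3928 kJ
ΔH = Σ(broken) − Σ(formed) = 3790 − 3928 = −138 kJ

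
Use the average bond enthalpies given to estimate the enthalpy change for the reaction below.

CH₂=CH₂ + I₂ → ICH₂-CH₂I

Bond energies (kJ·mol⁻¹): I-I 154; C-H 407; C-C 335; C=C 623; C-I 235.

ΔH ≈ −28 kJ

Bonds broken (reactants):
  C-H: 4 × 407 = 1628
  C=C: 1 × 623 = 623
  I-I: 1 × 154 = 154
  Σ(broken) = 2405 kJ
Bonds formed (products):
  C-C: 1 × 335 = 335
  C-H: 4 × 407 = 1628
  C-I: 2 × 235 = 470
  Σ(formed) = 2433 kJ
ΔH = Σ(broken) − Σ(formed) = 2405 − 2433 = −28 kJ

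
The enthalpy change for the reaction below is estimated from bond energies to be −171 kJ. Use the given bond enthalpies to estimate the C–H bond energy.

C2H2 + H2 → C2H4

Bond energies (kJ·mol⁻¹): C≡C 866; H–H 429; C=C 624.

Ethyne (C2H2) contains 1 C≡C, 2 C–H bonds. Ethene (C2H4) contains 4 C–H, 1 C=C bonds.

D(C–H) ≈ 421 kJ/mol

Let D be the C–H bond energy.
Σ(broken) = 1×866 + 2×D + 1×429 = 1295 + 2D
Σ(formed) = 4×D + 1×624 = 624 + 4D
ΔH = Σ(broken) − Σ(formed) = (1295 + 2D) − (624 + 4D) = +671 − 2D
Setting this equal to −171 kJ gives 2D = 842, so D = 421 kJ/mol.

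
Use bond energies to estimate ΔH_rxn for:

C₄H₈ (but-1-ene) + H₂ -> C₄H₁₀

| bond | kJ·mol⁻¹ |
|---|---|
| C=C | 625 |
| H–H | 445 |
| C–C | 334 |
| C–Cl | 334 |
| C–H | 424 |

ΔH ≈ −112 kJ

Bonds broken (reactants):
  C–C: 2 × 334 = 668
  C–H: 8 × 424 = 3392
  C=C: 1 × 625 = 625
  H–H: 1 × 445 = 445
  Σ(broken) = 5130 kJ
Bonds formed (products):
  C–C: 3 × 334 = 1002
  C–H: 10 × 424 = 4240
  Σ(formed) = 5242 kJ
ΔH = Σ(broken) − Σ(formed) = 5130 − 5242 = −112 kJ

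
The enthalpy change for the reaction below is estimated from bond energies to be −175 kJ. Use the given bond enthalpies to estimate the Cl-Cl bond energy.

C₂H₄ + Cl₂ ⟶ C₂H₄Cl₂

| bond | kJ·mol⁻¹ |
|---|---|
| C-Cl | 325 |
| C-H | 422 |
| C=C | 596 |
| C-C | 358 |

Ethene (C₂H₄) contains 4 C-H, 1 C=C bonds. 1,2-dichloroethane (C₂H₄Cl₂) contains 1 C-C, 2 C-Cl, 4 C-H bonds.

Let D be the Cl-Cl bond energy.
Σ(broken) = 4×422 + 1×596 + 1×D = 2284 + D
Σ(formed) = 1×358 + 2×325 + 4×422 = 2696
ΔH = Σ(broken) − Σ(formed) = (2284 + D) − (2696) = −412 + D
Setting this equal to −175 kJ gives D = 237 kJ/mol.

D(Cl-Cl) ≈ 237 kJ/mol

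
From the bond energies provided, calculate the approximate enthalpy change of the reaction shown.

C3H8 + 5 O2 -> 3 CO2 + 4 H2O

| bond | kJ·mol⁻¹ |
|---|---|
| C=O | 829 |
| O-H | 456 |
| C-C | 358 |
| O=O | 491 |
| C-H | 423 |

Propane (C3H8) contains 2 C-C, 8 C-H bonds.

ΔH ≈ −2067 kJ

Bonds broken (reactants):
  C-C: 2 × 358 = 716
  C-H: 8 × 423 = 3384
  O=O: 5 × 491 = 2455
  Σ(broken) = 6555 kJ
Bonds formed (products):
  C=O: 6 × 829 = 4974
  O-H: 8 × 456 = 3648
  Σ(formed) = 8622 kJ
ΔH = Σ(broken) − Σ(formed) = 6555 − 8622 = −2067 kJ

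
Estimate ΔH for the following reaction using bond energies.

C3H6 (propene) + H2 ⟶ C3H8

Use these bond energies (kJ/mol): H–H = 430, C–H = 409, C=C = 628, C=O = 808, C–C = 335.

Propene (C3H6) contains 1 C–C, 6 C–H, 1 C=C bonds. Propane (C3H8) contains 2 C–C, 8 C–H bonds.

Bonds broken (reactants):
  C–C: 1 × 335 = 335
  C–H: 6 × 409 = 2454
  C=C: 1 × 628 = 628
  H–H: 1 × 430 = 430
  Σ(broken) = 3847 kJ
Bonds formed (products):
  C–C: 2 × 335 = 670
  C–H: 8 × 409 = 3272
  Σ(formed) = 3942 kJ
ΔH = Σ(broken) − Σ(formed) = 3847 − 3942 = −95 kJ

ΔH ≈ −95 kJ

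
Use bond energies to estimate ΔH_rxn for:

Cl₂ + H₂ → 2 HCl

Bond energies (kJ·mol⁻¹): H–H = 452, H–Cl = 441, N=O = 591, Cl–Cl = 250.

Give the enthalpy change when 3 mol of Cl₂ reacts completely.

Bonds broken (reactants):
  Cl–Cl: 1 × 250 = 250
  H–H: 1 × 452 = 452
  Σ(broken) = 702 kJ
Bonds formed (products):
  H–Cl: 2 × 441 = 882
  Σ(formed) = 882 kJ
ΔH = Σ(broken) − Σ(formed) = 702 − 882 = −180 kJ
For 3× the reaction as written: 3 × (−180) = −540 kJ

ΔH = −540 kJ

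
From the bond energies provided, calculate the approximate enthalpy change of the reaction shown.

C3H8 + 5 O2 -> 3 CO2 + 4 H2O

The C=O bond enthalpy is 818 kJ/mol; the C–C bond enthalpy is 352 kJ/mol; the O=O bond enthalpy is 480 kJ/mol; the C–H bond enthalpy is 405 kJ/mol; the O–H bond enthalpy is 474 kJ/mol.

ΔH ≈ −2356 kJ

Bonds broken (reactants):
  C–C: 2 × 352 = 704
  C–H: 8 × 405 = 3240
  O=O: 5 × 480 = 2400
  Σ(broken) = 6344 kJ
Bonds formed (products):
  C=O: 6 × 818 = 4908
  O–H: 8 × 474 = 3792
  Σ(formed) = 8700 kJ
ΔH = Σ(broken) − Σ(formed) = 6344 − 8700 = −2356 kJ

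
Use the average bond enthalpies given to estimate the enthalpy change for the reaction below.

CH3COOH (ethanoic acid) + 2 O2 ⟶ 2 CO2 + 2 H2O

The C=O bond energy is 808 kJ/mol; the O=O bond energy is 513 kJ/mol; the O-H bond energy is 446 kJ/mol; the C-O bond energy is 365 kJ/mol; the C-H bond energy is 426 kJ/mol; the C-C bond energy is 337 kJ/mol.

ΔH ≈ −756 kJ

Bonds broken (reactants):
  C-C: 1 × 337 = 337
  C-H: 3 × 426 = 1278
  C-O: 1 × 365 = 365
  C=O: 1 × 808 = 808
  O-H: 1 × 446 = 446
  O=O: 2 × 513 = 1026
  Σ(broken) = 4260 kJ
Bonds formed (products):
  C=O: 4 × 808 = 3232
  O-H: 4 × 446 = 1784
  Σ(formed) = 5016 kJ
ΔH = Σ(broken) − Σ(formed) = 4260 − 5016 = −756 kJ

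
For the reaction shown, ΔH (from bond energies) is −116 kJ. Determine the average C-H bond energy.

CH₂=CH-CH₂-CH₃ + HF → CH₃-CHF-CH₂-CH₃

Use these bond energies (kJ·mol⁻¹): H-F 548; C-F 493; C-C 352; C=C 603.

Let D be the C-H bond energy.
Σ(broken) = 2×352 + 8×D + 1×603 + 1×548 = 1855 + 8D
Σ(formed) = 3×352 + 1×493 + 9×D = 1549 + 9D
ΔH = Σ(broken) − Σ(formed) = (1855 + 8D) − (1549 + 9D) = +306 − D
Setting this equal to −116 kJ gives D = 422 kJ/mol.

D(C-H) ≈ 422 kJ/mol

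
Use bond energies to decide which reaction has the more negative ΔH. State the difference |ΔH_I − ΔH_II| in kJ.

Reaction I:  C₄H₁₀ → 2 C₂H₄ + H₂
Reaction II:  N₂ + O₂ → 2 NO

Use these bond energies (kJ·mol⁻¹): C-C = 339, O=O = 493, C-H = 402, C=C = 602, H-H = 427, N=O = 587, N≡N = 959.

Reaction I:
  Bonds broken (reactants):
    C-C: 3 × 339 = 1017
    C-H: 10 × 402 = 4020
    Σ(broken) = 5037 kJ
  Bonds formed (products):
    C-H: 8 × 402 = 3216
    C=C: 2 × 602 = 1204
    H-H: 1 × 427 = 427
    Σ(formed) = 4847 kJ
  ΔH_I = 5037 − 4847 = +190 kJ
Reaction II:
  Bonds broken (reactants):
    N≡N: 1 × 959 = 959
    O=O: 1 × 493 = 493
    Σ(broken) = 1452 kJ
  Bonds formed (products):
    N=O: 2 × 587 = 1174
    Σ(formed) = 1174 kJ
  ΔH_II = 1452 − 1174 = +278 kJ
ΔH_I − ΔH_II = −88 kJ, so reaction I has the more negative ΔH; |ΔH_I − ΔH_II| = 88 kJ.

Reaction I, by 88 kJ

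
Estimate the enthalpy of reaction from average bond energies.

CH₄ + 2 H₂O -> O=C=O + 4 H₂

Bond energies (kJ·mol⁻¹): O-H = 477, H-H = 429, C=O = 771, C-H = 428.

ΔH ≈ +362 kJ

Bonds broken (reactants):
  C-H: 4 × 428 = 1712
  O-H: 4 × 477 = 1908
  Σ(broken) = 3620 kJ
Bonds formed (products):
  C=O: 2 × 771 = 1542
  H-H: 4 × 429 = 1716
  Σ(formed) = 3258 kJ
ΔH = Σ(broken) − Σ(formed) = 3620 − 3258 = +362 kJ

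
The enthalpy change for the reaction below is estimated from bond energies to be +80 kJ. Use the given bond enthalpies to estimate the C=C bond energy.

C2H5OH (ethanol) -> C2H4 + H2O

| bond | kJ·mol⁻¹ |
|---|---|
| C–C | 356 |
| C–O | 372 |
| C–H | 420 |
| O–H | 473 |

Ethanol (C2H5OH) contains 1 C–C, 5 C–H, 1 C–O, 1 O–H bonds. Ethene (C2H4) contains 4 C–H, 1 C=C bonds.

D(C=C) ≈ 595 kJ/mol

Let D be the C=C bond energy.
Σ(broken) = 1×356 + 5×420 + 1×372 + 1×473 = 3301
Σ(formed) = 4×420 + 1×D + 2×473 = 2626 + D
ΔH = Σ(broken) − Σ(formed) = (3301) − (2626 + D) = +675 − D
Setting this equal to +80 kJ gives D = 595 kJ/mol.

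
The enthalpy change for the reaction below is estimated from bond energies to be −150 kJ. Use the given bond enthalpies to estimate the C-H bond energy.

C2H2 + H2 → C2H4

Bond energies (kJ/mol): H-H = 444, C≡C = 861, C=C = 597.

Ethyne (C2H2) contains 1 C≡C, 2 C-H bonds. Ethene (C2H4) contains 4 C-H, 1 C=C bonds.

Let D be the C-H bond energy.
Σ(broken) = 1×861 + 2×D + 1×444 = 1305 + 2D
Σ(formed) = 4×D + 1×597 = 597 + 4D
ΔH = Σ(broken) − Σ(formed) = (1305 + 2D) − (597 + 4D) = +708 − 2D
Setting this equal to −150 kJ gives 2D = 858, so D = 429 kJ/mol.

D(C-H) ≈ 429 kJ/mol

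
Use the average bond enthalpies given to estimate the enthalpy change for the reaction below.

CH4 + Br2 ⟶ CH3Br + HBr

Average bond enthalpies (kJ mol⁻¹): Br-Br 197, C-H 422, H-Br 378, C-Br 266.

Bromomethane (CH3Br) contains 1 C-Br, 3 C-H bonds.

ΔH ≈ −25 kJ

Bonds broken (reactants):
  Br-Br: 1 × 197 = 197
  C-H: 4 × 422 = 1688
  Σ(broken) = 1885 kJ
Bonds formed (products):
  C-Br: 1 × 266 = 266
  C-H: 3 × 422 = 1266
  H-Br: 1 × 378 = 378
  Σ(formed) = 1910 kJ
ΔH = Σ(broken) − Σ(formed) = 1885 − 1910 = −25 kJ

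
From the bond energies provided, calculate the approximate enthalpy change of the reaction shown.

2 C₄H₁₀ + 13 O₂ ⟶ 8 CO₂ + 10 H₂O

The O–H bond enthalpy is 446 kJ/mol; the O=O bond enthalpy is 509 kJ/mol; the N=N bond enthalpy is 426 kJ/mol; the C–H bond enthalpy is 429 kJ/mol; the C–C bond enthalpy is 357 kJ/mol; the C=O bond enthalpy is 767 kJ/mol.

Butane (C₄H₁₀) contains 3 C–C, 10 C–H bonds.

Bonds broken (reactants):
  C–C: 6 × 357 = 2142
  C–H: 20 × 429 = 8580
  O=O: 13 × 509 = 6617
  Σ(broken) = 17339 kJ
Bonds formed (products):
  C=O: 16 × 767 = 12272
  O–H: 20 × 446 = 8920
  Σ(formed) = 21192 kJ
ΔH = Σ(broken) − Σ(formed) = 17339 − 21192 = −3853 kJ

ΔH ≈ −3853 kJ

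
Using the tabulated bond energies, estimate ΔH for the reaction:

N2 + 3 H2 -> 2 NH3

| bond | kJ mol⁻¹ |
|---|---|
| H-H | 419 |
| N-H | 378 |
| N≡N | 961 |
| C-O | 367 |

ΔH ≈ −50 kJ

Bonds broken (reactants):
  H-H: 3 × 419 = 1257
  N≡N: 1 × 961 = 961
  Σ(broken) = 2218 kJ
Bonds formed (products):
  N-H: 6 × 378 = 2268
  Σ(formed) = 2268 kJ
ΔH = Σ(broken) − Σ(formed) = 2218 − 2268 = −50 kJ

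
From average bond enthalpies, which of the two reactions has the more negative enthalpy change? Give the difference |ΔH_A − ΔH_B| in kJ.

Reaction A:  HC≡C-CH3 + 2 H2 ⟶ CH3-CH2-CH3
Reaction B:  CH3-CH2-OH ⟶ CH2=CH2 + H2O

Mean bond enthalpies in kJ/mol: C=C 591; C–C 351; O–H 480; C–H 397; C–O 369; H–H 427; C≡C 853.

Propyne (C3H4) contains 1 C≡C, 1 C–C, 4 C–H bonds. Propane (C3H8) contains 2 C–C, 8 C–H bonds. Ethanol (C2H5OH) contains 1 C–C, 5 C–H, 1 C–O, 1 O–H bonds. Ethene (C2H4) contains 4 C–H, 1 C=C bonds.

Reaction A:
  Bonds broken (reactants):
    C≡C: 1 × 853 = 853
    C–C: 1 × 351 = 351
    C–H: 4 × 397 = 1588
    H–H: 2 × 427 = 854
    Σ(broken) = 3646 kJ
  Bonds formed (products):
    C–C: 2 × 351 = 702
    C–H: 8 × 397 = 3176
    Σ(formed) = 3878 kJ
  ΔH_A = 3646 − 3878 = −232 kJ
Reaction B:
  Bonds broken (reactants):
    C–C: 1 × 351 = 351
    C–H: 5 × 397 = 1985
    C–O: 1 × 369 = 369
    O–H: 1 × 480 = 480
    Σ(broken) = 3185 kJ
  Bonds formed (products):
    C–H: 4 × 397 = 1588
    C=C: 1 × 591 = 591
    O–H: 2 × 480 = 960
    Σ(formed) = 3139 kJ
  ΔH_B = 3185 − 3139 = +46 kJ
ΔH_A − ΔH_B = −278 kJ, so reaction A has the more negative ΔH; |ΔH_A − ΔH_B| = 278 kJ.

Reaction A, by 278 kJ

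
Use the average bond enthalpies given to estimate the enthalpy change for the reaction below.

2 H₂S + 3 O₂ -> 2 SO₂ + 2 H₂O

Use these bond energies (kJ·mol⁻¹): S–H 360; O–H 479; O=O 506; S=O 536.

Bonds broken (reactants):
  O=O: 3 × 506 = 1518
  S–H: 4 × 360 = 1440
  Σ(broken) = 2958 kJ
Bonds formed (products):
  O–H: 4 × 479 = 1916
  S=O: 4 × 536 = 2144
  Σ(formed) = 4060 kJ
ΔH = Σ(broken) − Σ(formed) = 2958 − 4060 = −1102 kJ

ΔH ≈ −1102 kJ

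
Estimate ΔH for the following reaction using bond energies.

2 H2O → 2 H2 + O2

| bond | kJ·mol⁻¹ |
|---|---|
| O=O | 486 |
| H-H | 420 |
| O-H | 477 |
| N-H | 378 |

ΔH ≈ +582 kJ

Bonds broken (reactants):
  O-H: 4 × 477 = 1908
  Σ(broken) = 1908 kJ
Bonds formed (products):
  H-H: 2 × 420 = 840
  O=O: 1 × 486 = 486
  Σ(formed) = 1326 kJ
ΔH = Σ(broken) − Σ(formed) = 1908 − 1326 = +582 kJ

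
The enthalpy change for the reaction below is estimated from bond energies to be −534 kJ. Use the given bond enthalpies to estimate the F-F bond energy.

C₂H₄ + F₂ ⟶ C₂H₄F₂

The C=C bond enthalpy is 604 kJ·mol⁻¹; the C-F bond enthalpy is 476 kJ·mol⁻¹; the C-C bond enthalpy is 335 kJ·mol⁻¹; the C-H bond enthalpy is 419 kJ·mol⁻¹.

D(F-F) ≈ 149 kJ/mol

Let D be the F-F bond energy.
Σ(broken) = 4×419 + 1×604 + 1×D = 2280 + D
Σ(formed) = 1×335 + 2×476 + 4×419 = 2963
ΔH = Σ(broken) − Σ(formed) = (2280 + D) − (2963) = −683 + D
Setting this equal to −534 kJ gives D = 149 kJ/mol.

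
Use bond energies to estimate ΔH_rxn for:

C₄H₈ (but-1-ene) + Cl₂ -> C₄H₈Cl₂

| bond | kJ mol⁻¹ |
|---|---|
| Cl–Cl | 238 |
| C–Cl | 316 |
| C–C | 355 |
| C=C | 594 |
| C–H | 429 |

ΔH ≈ −155 kJ

Bonds broken (reactants):
  C–C: 2 × 355 = 710
  C–H: 8 × 429 = 3432
  C=C: 1 × 594 = 594
  Cl–Cl: 1 × 238 = 238
  Σ(broken) = 4974 kJ
Bonds formed (products):
  C–C: 3 × 355 = 1065
  C–Cl: 2 × 316 = 632
  C–H: 8 × 429 = 3432
  Σ(formed) = 5129 kJ
ΔH = Σ(broken) − Σ(formed) = 4974 − 5129 = −155 kJ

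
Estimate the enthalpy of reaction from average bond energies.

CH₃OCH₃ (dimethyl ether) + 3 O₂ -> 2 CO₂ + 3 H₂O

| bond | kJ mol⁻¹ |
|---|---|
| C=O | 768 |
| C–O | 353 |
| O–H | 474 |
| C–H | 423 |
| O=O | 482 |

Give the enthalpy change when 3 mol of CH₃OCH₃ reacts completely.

ΔH = −3678 kJ

Bonds broken (reactants):
  C–H: 6 × 423 = 2538
  C–O: 2 × 353 = 706
  O=O: 3 × 482 = 1446
  Σ(broken) = 4690 kJ
Bonds formed (products):
  C=O: 4 × 768 = 3072
  O–H: 6 × 474 = 2844
  Σ(formed) = 5916 kJ
ΔH = Σ(broken) − Σ(formed) = 4690 − 5916 = −1226 kJ
For 3× the reaction as written: 3 × (−1226) = −3678 kJ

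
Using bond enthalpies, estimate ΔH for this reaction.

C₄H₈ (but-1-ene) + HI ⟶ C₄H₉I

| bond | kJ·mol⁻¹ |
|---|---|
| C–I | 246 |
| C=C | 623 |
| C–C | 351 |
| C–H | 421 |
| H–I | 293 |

Bonds broken (reactants):
  C–C: 2 × 351 = 702
  C–H: 8 × 421 = 3368
  C=C: 1 × 623 = 623
  H–I: 1 × 293 = 293
  Σ(broken) = 4986 kJ
Bonds formed (products):
  C–C: 3 × 351 = 1053
  C–H: 9 × 421 = 3789
  C–I: 1 × 246 = 246
  Σ(formed) = 5088 kJ
ΔH = Σ(broken) − Σ(formed) = 4986 − 5088 = −102 kJ

ΔH ≈ −102 kJ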